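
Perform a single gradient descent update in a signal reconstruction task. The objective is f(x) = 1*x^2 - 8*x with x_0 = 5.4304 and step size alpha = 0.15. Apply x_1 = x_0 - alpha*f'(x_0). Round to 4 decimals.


We compute the gradient at x_0 and apply the update.
f'(x) = 2*x - 8
f'(5.4304) = 2*5.4304 - 8 = 2.8608
x_1 = 5.4304 - 0.15*2.8608 = 5.0013


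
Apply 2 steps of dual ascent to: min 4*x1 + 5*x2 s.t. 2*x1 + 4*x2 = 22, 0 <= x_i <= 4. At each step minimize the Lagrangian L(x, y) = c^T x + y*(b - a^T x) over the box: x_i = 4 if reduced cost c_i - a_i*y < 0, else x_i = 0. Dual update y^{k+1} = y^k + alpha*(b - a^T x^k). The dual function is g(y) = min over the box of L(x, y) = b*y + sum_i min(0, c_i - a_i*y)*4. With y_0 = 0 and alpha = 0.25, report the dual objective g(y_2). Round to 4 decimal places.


Dual ascent for LP: min 4*x1 + 5*x2, 2*x1 + 4*x2 = 22, 0 <= x_i <= 4
Step 1: y^k = 0.0, reduced costs: (4.0, 5.0)
  x^k = (0.0, 0.0), subgradient = b - a^T x = 22.0
  y^{k+1} = 0.0 + 0.25*22.0 = 5.5
Step 2: y^k = 5.5, reduced costs: (-7.0, -17.0)
  x^k = (4.0, 4.0), subgradient = b - a^T x = -2.0
  y^{k+1} = 5.5 + 0.25*-2.0 = 5.0
Dual objective at y_2 = 5.0: reduced costs (-6.0, -15.0), box minimizer x = (4.0, 4.0)
g(y_2) = b*y + (c1 - a1*y)*x1 + (c2 - a2*y)*x2 = 22*5.0 + (-6.0)*4.0 + (-15.0)*4.0 = 110.0 - 24.0 - 60.0 = 26.0


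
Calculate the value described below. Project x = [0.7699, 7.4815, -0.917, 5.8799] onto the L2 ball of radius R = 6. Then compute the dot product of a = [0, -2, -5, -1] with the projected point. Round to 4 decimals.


Step 1: Compute ||x|| (intermediates to 6 decimals).
||x|| = sqrt(0.7699^2 + 7.4815^2 + (-0.917)^2 + 5.8799^2) = 9.590605
Step 2: Project.
Since ||x|| > R, scale = R/||x|| = 6/9.590605 = 0.625612, proj(x) = scale * x
proj(x) = [0.481659, 4.680516, -0.573686, 3.678536]
Step 3: Dot product.
a^T * proj(x) = 0*0.481659 - 2*4.680516 - 5*(-0.573686) - 1*3.678536 = -10.1711


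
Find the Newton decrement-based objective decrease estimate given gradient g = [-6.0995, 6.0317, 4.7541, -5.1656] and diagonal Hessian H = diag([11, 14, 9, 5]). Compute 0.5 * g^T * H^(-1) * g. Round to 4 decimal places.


Step 1: H is diagonal, so H^(-1) * g = [-0.5545, 0.4308, 0.5282, -1.0331].
Step 2: g^T H^(-1) g = sum_i g_i^2 / H_ii
  = (-6.0995)^2/11 + (6.0317)^2/14 + (4.7541)^2/9 + (-5.1656)^2/5
  = 3.3822 + 2.5987 + 2.5113 + 5.3367 = 13.8288
Step 3: Objective decrease = 0.5 * g^T H^(-1) g = 6.9144


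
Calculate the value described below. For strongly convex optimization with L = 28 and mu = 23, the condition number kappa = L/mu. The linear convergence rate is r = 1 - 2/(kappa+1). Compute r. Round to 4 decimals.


Step 1: Compute the condition number.
kappa = L/mu = 28/23 = 1.2174
Step 2: Compute the convergence rate.
r = 1 - 2/(kappa + 1) = 1 - 2*mu/(L + mu) = (L - mu)/(L + mu) = 5/51 = 0.098


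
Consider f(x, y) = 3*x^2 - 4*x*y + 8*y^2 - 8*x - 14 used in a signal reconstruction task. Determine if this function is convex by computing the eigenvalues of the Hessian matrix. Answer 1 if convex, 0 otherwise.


The Hessian of f(x,y) = 3*x^2 - 4*x*y + 8*y^2 - 8*x - 14 is:
H = [[6, -4], [-4, 16]]
Trace = 6 + 16 = 22
Determinant = 6*16 - (-4)^2 = 80
Discriminant = (22)^2 - 4*80 = 164.0
Eigenvalues: lambda_1 = 4.5969, lambda_2 = 17.4031
The function is convex.

1


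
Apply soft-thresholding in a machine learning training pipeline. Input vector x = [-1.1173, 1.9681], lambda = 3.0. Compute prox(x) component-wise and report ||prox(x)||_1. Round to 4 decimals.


Soft-thresholding with lambda = 3.0:
prox(-1.1173) = sign(-1.1173)*max(|-1.1173| - 3.0, 0) = 0.0
prox(1.9681) = sign(1.9681)*max(|1.9681| - 3.0, 0) = 0.0
prox(x) = [0.0, 0.0]
||prox(x)||_1 = 0.0 + 0.0 = 0.0


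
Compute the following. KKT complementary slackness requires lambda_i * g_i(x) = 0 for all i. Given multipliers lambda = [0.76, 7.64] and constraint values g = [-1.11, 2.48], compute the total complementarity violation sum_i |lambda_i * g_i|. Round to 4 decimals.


KKT complementary slackness check:
lambda_1 * g_1 = 0.76 * -1.11 = -0.8436
lambda_2 * g_2 = 7.64 * 2.48 = 18.9472
Total violation = 0.8436 + 18.9472 = 19.7908


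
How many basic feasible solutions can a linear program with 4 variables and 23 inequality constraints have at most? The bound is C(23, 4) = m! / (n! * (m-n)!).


Each vertex corresponds to some choice of n active constraints out of m, so the number of vertices is at most C(m, n) = m! / (n!(m-n)!).
m = 23, n = 4
Numerator: 23 * 22 * 21 * 20
Denominator: 4! = 24
C(23, 4) = 8855


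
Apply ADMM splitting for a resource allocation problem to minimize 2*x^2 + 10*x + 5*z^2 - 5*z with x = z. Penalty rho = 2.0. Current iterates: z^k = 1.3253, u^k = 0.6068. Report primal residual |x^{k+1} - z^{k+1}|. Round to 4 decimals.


ADMM iteration with rho = 2.0, z^k = 1.3253, u^k = 0.6068
Step 1: x-update.
Minimize 2*x^2 + 10*x + (2.0/2)*(x - 1.3253 + 0.6068)^2
FOC: (2*2 + 2.0)*x = -10 + 2.0*(1.3253 - 0.6068)
x^{k+1} = -1.4272
Step 2: z-update.
Minimize 5*z^2 - 5*z + (2.0/2)*(-1.4272 - z + 0.6068)^2
FOC: (2*5 + 2.0)*z = 5 + 2.0*(-1.4272 + 0.6068)
z^{k+1} = 0.2799
Step 3: u-update.
u^{k+1} = 0.6068 - 1.4272 - 0.2799 = -1.1003
Step 4: Primal residual = |-1.4272 - 0.2799| = 1.7071


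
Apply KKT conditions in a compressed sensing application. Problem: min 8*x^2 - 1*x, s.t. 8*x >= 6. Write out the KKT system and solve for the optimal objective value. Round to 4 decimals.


Step 1: Try lambda = 0 (constraint inactive).
x_unc = 1/(2*8) = 0.0625
Check: 8*0.0625 = 0.5 < 6 -- violated!
Step 2: Constraint must be active: 8*x = 6
x* = 6/8 = 0.75
lambda = (2*8*0.75 - 1)/8 = 1.375
Step 3: Compute optimal value.
f(x*) = 8*0.75^2 - 1*0.75 = 3.75


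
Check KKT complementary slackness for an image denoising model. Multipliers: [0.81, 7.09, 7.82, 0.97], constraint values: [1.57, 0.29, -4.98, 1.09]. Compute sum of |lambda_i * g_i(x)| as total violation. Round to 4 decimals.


KKT complementary slackness check:
lambda_1 * g_1 = 0.81 * 1.57 = 1.2717
lambda_2 * g_2 = 7.09 * 0.29 = 2.0561
lambda_3 * g_3 = 7.82 * -4.98 = -38.9436
lambda_4 * g_4 = 0.97 * 1.09 = 1.0573
Total violation = 1.2717 + 2.0561 + 38.9436 + 1.0573 = 43.3287


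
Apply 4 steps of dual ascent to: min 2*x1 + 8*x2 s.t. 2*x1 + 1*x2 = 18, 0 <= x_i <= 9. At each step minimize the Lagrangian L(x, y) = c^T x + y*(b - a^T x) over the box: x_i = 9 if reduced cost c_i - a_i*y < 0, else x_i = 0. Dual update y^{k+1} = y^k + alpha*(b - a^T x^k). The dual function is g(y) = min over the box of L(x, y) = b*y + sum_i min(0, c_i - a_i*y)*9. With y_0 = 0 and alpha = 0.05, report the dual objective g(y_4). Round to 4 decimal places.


Dual ascent for LP: min 2*x1 + 8*x2, 2*x1 + 1*x2 = 18, 0 <= x_i <= 9
Step 1: y^k = 0.0, reduced costs: (2.0, 8.0)
  x^k = (0.0, 0.0), subgradient = b - a^T x = 18.0
  y^{k+1} = 0.0 + 0.05*18.0 = 0.9
Step 2: y^k = 0.9, reduced costs: (0.2, 7.1)
  x^k = (0.0, 0.0), subgradient = b - a^T x = 18.0
  y^{k+1} = 0.9 + 0.05*18.0 = 1.8
Step 3: y^k = 1.8, reduced costs: (-1.6, 6.2)
  x^k = (9.0, 0.0), subgradient = b - a^T x = 0.0
  y^{k+1} = 1.8 + 0.05*0.0 = 1.8
Step 4: y^k = 1.8, reduced costs: (-1.6, 6.2)
  x^k = (9.0, 0.0), subgradient = b - a^T x = 0.0
  y^{k+1} = 1.8 + 0.05*0.0 = 1.8
Dual objective at y_4 = 1.8: reduced costs (-1.6, 6.2), box minimizer x = (9.0, 0.0)
g(y_4) = b*y + (c1 - a1*y)*x1 + (c2 - a2*y)*x2 = 18*1.8 + (-1.6)*9.0 + 6.2*0.0 = 32.4 - 14.4 + 0.0 = 18.0


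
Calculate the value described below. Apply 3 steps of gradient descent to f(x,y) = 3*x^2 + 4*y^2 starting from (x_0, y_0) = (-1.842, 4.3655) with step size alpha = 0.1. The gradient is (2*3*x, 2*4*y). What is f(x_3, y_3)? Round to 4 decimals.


Gradient descent on f(x,y) = 3*x^2 + 4*y^2.
Starting point: (-1.842, 4.3655), alpha = 0.1
Step 1: grad_x = 2*3*-1.842 = -11.052, grad_y = 2*4*4.3655 = 34.924
  x_1 = -1.842 - 0.1*-11.052 = -0.7368
  y_1 = 4.3655 - 0.1*34.924 = 0.8731
Step 2: grad_x = 2*3*-0.7368 = -4.4208, grad_y = 2*4*0.8731 = 6.9848
  x_2 = -0.7368 - 0.1*-4.4208 = -0.2947
  y_2 = 0.8731 - 0.1*6.9848 = 0.1746
Step 3: grad_x = 2*3*-0.2947 = -1.7683, grad_y = 2*4*0.1746 = 1.397
  x_3 = -0.2947 - 0.1*-1.7683 = -0.1179
  y_3 = 0.1746 - 0.1*1.397 = 0.0349
f(-0.1179, 0.0349) = 3*(-0.1179)^2 + 4*0.0349^2 = 0.0466


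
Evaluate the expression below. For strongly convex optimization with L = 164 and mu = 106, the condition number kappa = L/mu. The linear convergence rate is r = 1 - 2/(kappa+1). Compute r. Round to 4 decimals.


Step 1: Compute the condition number.
kappa = L/mu = 164/106 = 1.5472
Step 2: Compute the convergence rate.
r = 1 - 2/(kappa + 1) = 1 - 2*mu/(L + mu) = (L - mu)/(L + mu) = 58/270 = 0.2148


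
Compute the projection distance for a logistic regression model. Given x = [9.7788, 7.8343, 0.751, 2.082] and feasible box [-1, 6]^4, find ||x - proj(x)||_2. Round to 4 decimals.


Project each component onto [-1, 6].
clip(9.7788) = 6.0, clip(7.8343) = 6.0, clip(0.751) = 0.751, clip(2.082) = 2.082
Projection = [6.0, 6.0, 0.751, 2.082]
Squared diffs: [14.2793, 3.3647, 0.0, 0.0]
Distance = sqrt(17.644) = 4.2005


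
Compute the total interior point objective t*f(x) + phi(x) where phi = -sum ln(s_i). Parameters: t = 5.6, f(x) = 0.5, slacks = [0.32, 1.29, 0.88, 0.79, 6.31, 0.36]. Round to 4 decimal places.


Step 1: Compute log-barrier.
ln values: [-1.1394, 0.2546, -0.1278, -0.2357, 1.8421, -1.0217]
phi = -(-1.1394 + 0.2546 - 0.1278 - 0.2357 + 1.8421 - 1.0217) = 0.4279
Step 2: Compute augmented objective.
t*f(x) = 5.6*0.5 = 2.8
Total = 2.8 + 0.4279 = 3.2279


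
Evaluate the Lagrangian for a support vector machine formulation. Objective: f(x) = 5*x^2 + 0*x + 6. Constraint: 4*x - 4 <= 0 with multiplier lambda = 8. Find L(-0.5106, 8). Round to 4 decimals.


Step 1: Evaluate f(x).
f(-0.5106) = 5*(-0.5106)^2 + 0*(-0.5106) + 6 = 7.3036
Step 2: Evaluate g(x).
g(-0.5106) = 4*-0.5106 - 4 = -6.0424
Step 3: Compute Lagrangian.
L = 7.3036 + 8*-6.0424 = -41.0356


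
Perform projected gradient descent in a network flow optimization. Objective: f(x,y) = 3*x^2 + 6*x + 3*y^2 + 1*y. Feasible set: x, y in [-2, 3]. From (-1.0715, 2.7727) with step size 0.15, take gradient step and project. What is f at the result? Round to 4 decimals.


Step 1: Compute gradient at (-1.0715, 2.7727).
grad_x = 2*3*-1.0715 + 6 = -0.429
grad_y = 2*3*2.7727 + 1 = 17.6362
Step 2: Gradient step.
x_raw = -1.0715 - 0.15*-0.429 = -1.0072
y_raw = 2.7727 - 0.15*17.6362 = 0.1273
Step 3: Project onto [-2, 3].
x_proj = clip(-1.0072) = -1.0072
y_proj = clip(0.1273) = 0.1273
Step 4: Evaluate f.
f(-1.0072, 0.1273) = -2.824


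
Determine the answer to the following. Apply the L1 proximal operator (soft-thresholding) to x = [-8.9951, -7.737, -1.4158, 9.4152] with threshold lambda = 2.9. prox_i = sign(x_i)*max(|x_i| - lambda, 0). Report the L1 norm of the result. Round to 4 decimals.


Soft-thresholding with lambda = 2.9:
prox(-8.9951) = sign(-8.9951)*max(|-8.9951| - 2.9, 0) = -6.0951
prox(-7.737) = sign(-7.737)*max(|-7.737| - 2.9, 0) = -4.837
prox(-1.4158) = sign(-1.4158)*max(|-1.4158| - 2.9, 0) = 0.0
prox(9.4152) = sign(9.4152)*max(|9.4152| - 2.9, 0) = 6.5152
prox(x) = [-6.0951, -4.837, 0.0, 6.5152]
||prox(x)||_1 = 6.0951 + 4.837 + 0.0 + 6.5152 = 17.4473


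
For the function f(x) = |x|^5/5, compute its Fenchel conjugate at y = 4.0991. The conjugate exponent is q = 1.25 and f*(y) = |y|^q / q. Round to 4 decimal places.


The conjugate exponent q satisfies 1/p + 1/q = 1.
p = 5, so q = 5/(5 - 1) = 1.25
|y|^q = 4.0991^1.25 = 5.8326
f*(4.0991) = 5.8326 / 1.25 = 4.6661


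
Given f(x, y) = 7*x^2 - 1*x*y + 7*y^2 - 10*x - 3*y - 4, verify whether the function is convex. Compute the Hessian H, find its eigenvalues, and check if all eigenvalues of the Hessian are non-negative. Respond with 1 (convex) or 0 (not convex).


The Hessian of f(x,y) = 7*x^2 - 1*x*y + 7*y^2 - 10*x - 3*y - 4 is:
H = [[14, -1], [-1, 14]]
Trace = 14 + 14 = 28
Determinant = 14*14 - (-1)^2 = 195
Discriminant = (28)^2 - 4*195 = 4.0
Eigenvalues: lambda_1 = 13.0, lambda_2 = 15.0
The function is convex.

1


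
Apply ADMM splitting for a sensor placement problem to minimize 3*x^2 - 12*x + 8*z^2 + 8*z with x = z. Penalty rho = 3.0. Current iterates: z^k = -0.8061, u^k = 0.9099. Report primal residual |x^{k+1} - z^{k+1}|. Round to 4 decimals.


ADMM iteration with rho = 3.0, z^k = -0.8061, u^k = 0.9099
Step 1: x-update.
Minimize 3*x^2 - 12*x + (3.0/2)*(x + 0.8061 + 0.9099)^2
FOC: (2*3 + 3.0)*x = 12 + 3.0*(-0.8061 - 0.9099)
x^{k+1} = 0.7613
Step 2: z-update.
Minimize 8*z^2 + 8*z + (3.0/2)*(0.7613 - z + 0.9099)^2
FOC: (2*8 + 3.0)*z = -8 + 3.0*(0.7613 + 0.9099)
z^{k+1} = -0.1572
Step 3: u-update.
u^{k+1} = 0.9099 + 0.7613 + 0.1572 = 1.8284
Step 4: Primal residual = |0.7613 + 0.1572| = 0.9185


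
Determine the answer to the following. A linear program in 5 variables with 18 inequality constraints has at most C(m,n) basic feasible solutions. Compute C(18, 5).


Each vertex corresponds to some choice of n active constraints out of m, so the number of vertices is at most C(m, n) = m! / (n!(m-n)!).
m = 18, n = 5
Numerator: 18 * 17 * 16 * 15 * 14
Denominator: 5! = 120
C(18, 5) = 8568


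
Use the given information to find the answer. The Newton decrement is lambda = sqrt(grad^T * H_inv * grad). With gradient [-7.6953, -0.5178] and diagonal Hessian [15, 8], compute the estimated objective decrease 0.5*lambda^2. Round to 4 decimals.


Step 1: H is diagonal, so H^(-1) * g = [-0.513, -0.0647].
Step 2: g^T H^(-1) g = sum_i g_i^2 / H_ii
  = (-7.6953)^2/15 + (-0.5178)^2/8
  = 3.9478 + 0.0335 = 3.9814
Step 3: Objective decrease = 0.5 * g^T H^(-1) g = 1.9907


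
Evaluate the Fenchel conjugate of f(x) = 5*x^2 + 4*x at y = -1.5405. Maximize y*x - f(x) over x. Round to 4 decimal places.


f*(y) = sup_x {y*x - a*x^2 - b*x} = sup_x {(y-b)*x - a*x^2}
FOC: (y - b) - 2a*x = 0 => x* = (y - b)/(2a)
x* = (-1.5405 - 4)/(2*5) = -0.5541
f*(-1.5405) = (y-b)^2/(4a) = (-1.5405 - 4)^2/(4*5)
= 30.6971/20 = 1.5349


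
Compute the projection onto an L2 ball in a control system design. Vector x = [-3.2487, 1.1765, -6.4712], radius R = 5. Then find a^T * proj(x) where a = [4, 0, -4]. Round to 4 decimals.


Step 1: Compute ||x|| (intermediates to 6 decimals).
||x|| = sqrt((-3.2487)^2 + 1.1765^2 + (-6.4712)^2) = 7.335846
Step 2: Project.
Since ||x|| > R, scale = R/||x|| = 5/7.335846 = 0.681585, proj(x) = scale * x
proj(x) = [-2.214265, 0.801885, -4.410673]
Step 3: Dot product.
a^T * proj(x) = 4*(-2.214265) + 0*0.801885 - 4*(-4.410673) = 8.7856


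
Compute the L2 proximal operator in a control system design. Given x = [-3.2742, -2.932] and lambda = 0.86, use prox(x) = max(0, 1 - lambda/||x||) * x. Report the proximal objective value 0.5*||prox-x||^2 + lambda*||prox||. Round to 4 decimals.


Step 1: Compute ||x||.
||x|| = 4.3951
Step 2: Compute scaling factor.
scale = max(0, 1 - 0.86/4.3951) = 0.8043
Step 3: prox(x) = [-2.6335, -2.3583]
||prox(x)|| = 3.5351
Step 4: Proximal objective.
0.5*||prox-x||^2 = 0.3698
lambda*||prox|| = 3.0402
Total = 3.41


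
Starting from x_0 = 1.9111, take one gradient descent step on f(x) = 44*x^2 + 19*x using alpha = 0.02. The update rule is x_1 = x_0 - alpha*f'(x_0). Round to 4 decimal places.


We compute the gradient at x_0 and apply the update.
f'(x) = 88*x + 19
f'(1.9111) = 88*1.9111 + 19 = 187.1768
x_1 = 1.9111 - 0.02*187.1768 = -1.8324


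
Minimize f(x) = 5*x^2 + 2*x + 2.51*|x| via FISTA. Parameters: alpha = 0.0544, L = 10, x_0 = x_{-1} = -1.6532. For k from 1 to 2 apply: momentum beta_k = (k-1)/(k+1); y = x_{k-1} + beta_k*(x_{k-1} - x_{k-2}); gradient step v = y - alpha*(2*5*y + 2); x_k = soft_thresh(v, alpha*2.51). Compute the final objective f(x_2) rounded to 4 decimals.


FISTA on f(x) = 5*x^2 + 2*x + 2.51*|x|
L = 10, alpha = 0.0544
Iteration 1: beta = 0.0, y = -1.6532 + 0.0*(-1.6532 + 1.6532) = -1.6532
  grad(y) = -14.532, v = y - alpha*grad = -0.8627
  prox(v) = soft_thresh(-0.8627, 0.1365) = -0.7261
Iteration 2: beta = 0.3333, y = -0.7261 + 0.3333*(-0.7261 + 1.6532) = -0.4171
  grad(y) = -2.1709, v = y - alpha*grad = -0.299
  prox(v) = soft_thresh(-0.299, 0.1365) = -0.1624
f(x_2) = 5*(-0.1624)^2 + 2*(-0.1624) + 2.51*|-0.1624| = 0.2148


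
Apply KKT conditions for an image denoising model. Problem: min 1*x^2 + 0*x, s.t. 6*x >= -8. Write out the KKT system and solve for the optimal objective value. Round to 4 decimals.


Step 1: Try lambda = 0 (constraint inactive).
Stationarity: 2*1*x + 0 = 0
x* = 0/(2*1) = 0.0
Check constraint: 6*0.0 = 0.0 >= -8 -- satisfied.
Step 2: Compute optimal value.
f(x*) = 1*0.0^2 + 0*0.0 = 0.0


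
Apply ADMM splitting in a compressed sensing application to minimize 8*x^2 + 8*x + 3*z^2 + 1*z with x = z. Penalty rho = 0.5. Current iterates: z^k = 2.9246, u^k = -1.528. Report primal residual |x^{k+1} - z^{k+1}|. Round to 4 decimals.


ADMM iteration with rho = 0.5, z^k = 2.9246, u^k = -1.528
Step 1: x-update.
Minimize 8*x^2 + 8*x + (0.5/2)*(x - 2.9246 - 1.528)^2
FOC: (2*8 + 0.5)*x = -8 + 0.5*(2.9246 + 1.528)
x^{k+1} = -0.3499
Step 2: z-update.
Minimize 3*z^2 + 1*z + (0.5/2)*(-0.3499 - z - 1.528)^2
FOC: (2*3 + 0.5)*z = -1 + 0.5*(-0.3499 - 1.528)
z^{k+1} = -0.2983
Step 3: u-update.
u^{k+1} = -1.528 - 0.3499 + 0.2983 = -1.5796
Step 4: Primal residual = |-0.3499 + 0.2983| = 0.0516


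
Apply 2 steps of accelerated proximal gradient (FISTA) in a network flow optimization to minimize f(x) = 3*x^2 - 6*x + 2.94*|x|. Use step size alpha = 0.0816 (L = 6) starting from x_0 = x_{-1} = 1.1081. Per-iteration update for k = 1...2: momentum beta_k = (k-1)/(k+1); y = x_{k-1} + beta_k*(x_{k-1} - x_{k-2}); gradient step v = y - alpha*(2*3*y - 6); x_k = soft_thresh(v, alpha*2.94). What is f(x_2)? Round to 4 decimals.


FISTA on f(x) = 3*x^2 - 6*x + 2.94*|x|
L = 6, alpha = 0.0816
Iteration 1: beta = 0.0, y = 1.1081 + 0.0*(1.1081 - 1.1081) = 1.1081
  grad(y) = 0.6486, v = y - alpha*grad = 1.0552
  prox(v) = soft_thresh(1.0552, 0.2399) = 0.8153
Iteration 2: beta = 0.3333, y = 0.8153 + 0.3333*(0.8153 - 1.1081) = 0.7177
  grad(y) = -1.694, v = y - alpha*grad = 0.8559
  prox(v) = soft_thresh(0.8559, 0.2399) = 0.616
f(x_2) = 3*0.616^2 - 6*0.616 + 2.94*|0.616| = -0.7466


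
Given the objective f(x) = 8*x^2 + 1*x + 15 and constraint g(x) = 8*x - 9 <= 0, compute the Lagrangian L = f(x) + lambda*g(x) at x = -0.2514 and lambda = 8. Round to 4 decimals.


Step 1: Evaluate f(x).
f(-0.2514) = 8*(-0.2514)^2 + 1*(-0.2514) + 15 = 15.2542
Step 2: Evaluate g(x).
g(-0.2514) = 8*-0.2514 - 9 = -11.0112
Step 3: Compute Lagrangian.
L = 15.2542 + 8*-11.0112 = -72.8354


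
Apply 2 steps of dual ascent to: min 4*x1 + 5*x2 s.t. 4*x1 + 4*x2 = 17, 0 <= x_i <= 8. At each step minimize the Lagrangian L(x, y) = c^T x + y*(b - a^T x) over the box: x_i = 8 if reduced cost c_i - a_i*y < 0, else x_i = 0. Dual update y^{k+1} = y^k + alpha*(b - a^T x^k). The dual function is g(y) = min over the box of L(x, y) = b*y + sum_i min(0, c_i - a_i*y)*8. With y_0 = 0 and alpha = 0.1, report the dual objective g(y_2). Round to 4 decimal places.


Dual ascent for LP: min 4*x1 + 5*x2, 4*x1 + 4*x2 = 17, 0 <= x_i <= 8
Step 1: y^k = 0.0, reduced costs: (4.0, 5.0)
  x^k = (0.0, 0.0), subgradient = b - a^T x = 17.0
  y^{k+1} = 0.0 + 0.1*17.0 = 1.7
Step 2: y^k = 1.7, reduced costs: (-2.8, -1.8)
  x^k = (8.0, 8.0), subgradient = b - a^T x = -47.0
  y^{k+1} = 1.7 + 0.1*-47.0 = -3.0
Dual objective at y_2 = -3.0: reduced costs (16.0, 17.0), box minimizer x = (0.0, 0.0)
g(y_2) = b*y + (c1 - a1*y)*x1 + (c2 - a2*y)*x2 = 17*(-3.0) + 16.0*0.0 + 17.0*0.0 = -51.0 + 0.0 + 0.0 = -51.0


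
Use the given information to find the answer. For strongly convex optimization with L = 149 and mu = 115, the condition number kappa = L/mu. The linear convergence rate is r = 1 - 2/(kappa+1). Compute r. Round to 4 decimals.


Step 1: Compute the condition number.
kappa = L/mu = 149/115 = 1.2957
Step 2: Compute the convergence rate.
r = 1 - 2/(kappa + 1) = 1 - 2*mu/(L + mu) = (L - mu)/(L + mu) = 34/264 = 0.1288


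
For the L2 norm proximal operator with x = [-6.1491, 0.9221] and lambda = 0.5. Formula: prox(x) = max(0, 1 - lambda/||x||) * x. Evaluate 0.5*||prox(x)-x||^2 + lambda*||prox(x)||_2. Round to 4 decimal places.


Step 1: Compute ||x||.
||x|| = 6.2179
Step 2: Compute scaling factor.
scale = max(0, 1 - 0.5/6.2179) = 0.9196
Step 3: prox(x) = [-5.6546, 0.848]
||prox(x)|| = 5.7179
Step 4: Proximal objective.
0.5*||prox-x||^2 = 0.125
lambda*||prox|| = 2.859
Total = 2.9839


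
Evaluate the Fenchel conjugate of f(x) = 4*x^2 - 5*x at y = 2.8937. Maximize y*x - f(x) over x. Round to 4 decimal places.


f*(y) = sup_x {y*x - a*x^2 - b*x} = sup_x {(y-b)*x - a*x^2}
FOC: (y - b) - 2a*x = 0 => x* = (y - b)/(2a)
x* = (2.8937 + 5)/(2*4) = 0.9867
f*(2.8937) = (y-b)^2/(4a) = (2.8937 + 5)^2/(4*4)
= 62.3105/16 = 3.8944


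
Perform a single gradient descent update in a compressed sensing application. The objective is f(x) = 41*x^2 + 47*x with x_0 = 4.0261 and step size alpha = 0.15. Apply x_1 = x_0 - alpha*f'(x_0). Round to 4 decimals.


We compute the gradient at x_0 and apply the update.
f'(x) = 82*x + 47
f'(4.0261) = 82*4.0261 + 47 = 377.1402
x_1 = 4.0261 - 0.15*377.1402 = -52.5449


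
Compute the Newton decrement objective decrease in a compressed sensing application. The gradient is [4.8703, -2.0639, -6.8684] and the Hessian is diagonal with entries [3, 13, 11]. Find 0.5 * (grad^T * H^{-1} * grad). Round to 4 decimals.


Step 1: H is diagonal, so H^(-1) * g = [1.6234, -0.1588, -0.6244].
Step 2: g^T H^(-1) g = sum_i g_i^2 / H_ii
  = (4.8703)^2/3 + (-2.0639)^2/13 + (-6.8684)^2/11
  = 7.9066 + 0.3277 + 4.2886 = 12.5229
Step 3: Objective decrease = 0.5 * g^T H^(-1) g = 6.2615


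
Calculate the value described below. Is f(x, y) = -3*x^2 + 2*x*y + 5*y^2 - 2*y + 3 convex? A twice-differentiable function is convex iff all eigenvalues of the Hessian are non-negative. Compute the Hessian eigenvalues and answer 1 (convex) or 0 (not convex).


The Hessian of f(x,y) = -3*x^2 + 2*x*y + 5*y^2 - 2*y + 3 is:
H = [[-6, 2], [2, 10]]
Trace = -6 + 10 = 4
Determinant = -6*10 - (2)^2 = -64
Discriminant = (4)^2 - 4*-64 = 272.0
Eigenvalues: lambda_1 = -6.2462, lambda_2 = 10.2462
The function is not convex.

0


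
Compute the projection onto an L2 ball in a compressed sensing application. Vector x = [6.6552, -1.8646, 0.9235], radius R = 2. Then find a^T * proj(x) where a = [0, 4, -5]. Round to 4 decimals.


Step 1: Compute ||x|| (intermediates to 6 decimals).
||x|| = sqrt(6.6552^2 + (-1.8646)^2 + 0.9235^2) = 6.972896
Step 2: Project.
Since ||x|| > R, scale = R/||x|| = 2/6.972896 = 0.286825, proj(x) = scale * x
proj(x) = [1.908878, -0.534814, 0.264883]
Step 3: Dot product.
a^T * proj(x) = 0*1.908878 + 4*(-0.534814) - 5*0.264883 = -3.4637


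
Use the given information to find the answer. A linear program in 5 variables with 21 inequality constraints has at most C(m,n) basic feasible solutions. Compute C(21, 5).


Each vertex corresponds to some choice of n active constraints out of m, so the number of vertices is at most C(m, n) = m! / (n!(m-n)!).
m = 21, n = 5
Numerator: 21 * 20 * 19 * 18 * 17
Denominator: 5! = 120
C(21, 5) = 20349


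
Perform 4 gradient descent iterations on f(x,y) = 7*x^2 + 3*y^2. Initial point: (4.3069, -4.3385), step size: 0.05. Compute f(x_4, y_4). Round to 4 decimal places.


Gradient descent on f(x,y) = 7*x^2 + 3*y^2.
Starting point: (4.3069, -4.3385), alpha = 0.05
Step 1: grad_x = 2*7*4.3069 = 60.2966, grad_y = 2*3*-4.3385 = -26.031
  x_1 = 4.3069 - 0.05*60.2966 = 1.2921
  y_1 = -4.3385 - 0.05*-26.031 = -3.037
Step 2: grad_x = 2*7*1.2921 = 18.089, grad_y = 2*3*-3.037 = -18.2217
  x_2 = 1.2921 - 0.05*18.089 = 0.3876
  y_2 = -3.037 - 0.05*-18.2217 = -2.1259
Step 3: grad_x = 2*7*0.3876 = 5.4267, grad_y = 2*3*-2.1259 = -12.7552
  x_3 = 0.3876 - 0.05*5.4267 = 0.1163
  y_3 = -2.1259 - 0.05*-12.7552 = -1.4881
Step 4: grad_x = 2*7*0.1163 = 1.628, grad_y = 2*3*-1.4881 = -8.9286
  x_4 = 0.1163 - 0.05*1.628 = 0.0349
  y_4 = -1.4881 - 0.05*-8.9286 = -1.0417
f(0.0349, -1.0417) = 7*0.0349^2 + 3*(-1.0417)^2 = 3.2638


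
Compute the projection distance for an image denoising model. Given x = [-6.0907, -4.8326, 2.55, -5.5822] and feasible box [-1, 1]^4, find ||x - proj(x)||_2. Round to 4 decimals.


Project each component onto [-1, 1].
clip(-6.0907) = -1.0, clip(-4.8326) = -1.0, clip(2.55) = 1.0, clip(-5.5822) = -1.0
Projection = [-1.0, -1.0, 1.0, -1.0]
Squared diffs: [25.9152, 14.6888, 2.4025, 20.9966]
Distance = sqrt(64.0031) = 8.0002


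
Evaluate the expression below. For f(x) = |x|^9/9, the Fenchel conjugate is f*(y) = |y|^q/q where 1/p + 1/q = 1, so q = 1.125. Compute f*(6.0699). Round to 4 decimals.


The conjugate exponent q satisfies 1/p + 1/q = 1.
p = 9, so q = 9/(9 - 1) = 1.125
|y|^q = 6.0699^1.125 = 7.6046
f*(6.0699) = 7.6046 / 1.125 = 6.7597


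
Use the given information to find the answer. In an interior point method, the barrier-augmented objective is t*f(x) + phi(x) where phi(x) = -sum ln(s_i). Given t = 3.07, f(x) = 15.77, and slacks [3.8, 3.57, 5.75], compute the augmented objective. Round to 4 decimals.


Step 1: Compute log-barrier.
ln values: [1.335, 1.2726, 1.7492]
phi = -(1.335 + 1.2726 + 1.7492) = -4.3568
Step 2: Compute augmented objective.
t*f(x) = 3.07*15.77 = 48.4139
Total = 48.4139 - 4.3568 = 44.0571


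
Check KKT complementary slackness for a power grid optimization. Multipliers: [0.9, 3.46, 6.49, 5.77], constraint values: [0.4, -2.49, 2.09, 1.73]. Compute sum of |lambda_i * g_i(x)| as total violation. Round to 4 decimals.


KKT complementary slackness check:
lambda_1 * g_1 = 0.9 * 0.4 = 0.36
lambda_2 * g_2 = 3.46 * -2.49 = -8.6154
lambda_3 * g_3 = 6.49 * 2.09 = 13.5641
lambda_4 * g_4 = 5.77 * 1.73 = 9.9821
Total violation = 0.36 + 8.6154 + 13.5641 + 9.9821 = 32.5216


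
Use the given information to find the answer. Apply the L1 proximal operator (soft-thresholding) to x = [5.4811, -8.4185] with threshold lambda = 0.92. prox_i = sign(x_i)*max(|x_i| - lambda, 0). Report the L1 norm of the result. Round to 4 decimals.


Soft-thresholding with lambda = 0.92:
prox(5.4811) = sign(5.4811)*max(|5.4811| - 0.92, 0) = 4.5611
prox(-8.4185) = sign(-8.4185)*max(|-8.4185| - 0.92, 0) = -7.4985
prox(x) = [4.5611, -7.4985]
||prox(x)||_1 = 4.5611 + 7.4985 = 12.0596


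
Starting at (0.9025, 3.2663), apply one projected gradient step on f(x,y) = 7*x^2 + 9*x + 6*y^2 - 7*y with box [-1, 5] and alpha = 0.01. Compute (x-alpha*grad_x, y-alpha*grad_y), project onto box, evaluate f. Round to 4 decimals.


Step 1: Compute gradient at (0.9025, 3.2663).
grad_x = 2*7*0.9025 + 9 = 21.635
grad_y = 2*6*3.2663 - 7 = 32.1956
Step 2: Gradient step.
x_raw = 0.9025 - 0.01*21.635 = 0.6862
y_raw = 3.2663 - 0.01*32.1956 = 2.9443
Step 3: Project onto [-1, 5].
x_proj = clip(0.6862) = 0.6862
y_proj = clip(2.9443) = 2.9443
Step 4: Evaluate f.
f(0.6862, 2.9443) = 40.8755


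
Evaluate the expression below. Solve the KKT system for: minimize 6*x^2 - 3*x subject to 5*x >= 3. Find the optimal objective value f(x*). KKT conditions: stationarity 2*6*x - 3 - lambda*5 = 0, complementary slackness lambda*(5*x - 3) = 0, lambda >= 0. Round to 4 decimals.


Step 1: Try lambda = 0 (constraint inactive).
x_unc = 3/(2*6) = 0.25
Check: 5*0.25 = 1.25 < 3 -- violated!
Step 2: Constraint must be active: 5*x = 3
x* = 3/5 = 0.6
lambda = (2*6*0.6 - 3)/5 = 0.84
Step 3: Compute optimal value.
f(x*) = 6*0.6^2 - 3*0.6 = 0.36


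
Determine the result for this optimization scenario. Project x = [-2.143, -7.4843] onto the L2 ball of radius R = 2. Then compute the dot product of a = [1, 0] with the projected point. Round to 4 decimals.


Step 1: Compute ||x|| (intermediates to 6 decimals).
||x|| = sqrt((-2.143)^2 + (-7.4843)^2) = 7.785062
Step 2: Project.
Since ||x|| > R, scale = R/||x|| = 2/7.785062 = 0.256902, proj(x) = scale * x
proj(x) = [-0.550541, -1.922732]
Step 3: Dot product.
a^T * proj(x) = 1*(-0.550541) + 0*(-1.922732) = -0.5505


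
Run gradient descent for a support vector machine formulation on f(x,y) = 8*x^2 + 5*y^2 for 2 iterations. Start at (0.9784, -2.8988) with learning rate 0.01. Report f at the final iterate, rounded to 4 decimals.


Gradient descent on f(x,y) = 8*x^2 + 5*y^2.
Starting point: (0.9784, -2.8988), alpha = 0.01
Step 1: grad_x = 2*8*0.9784 = 15.6544, grad_y = 2*5*-2.8988 = -28.988
  x_1 = 0.9784 - 0.01*15.6544 = 0.8219
  y_1 = -2.8988 - 0.01*-28.988 = -2.6089
Step 2: grad_x = 2*8*0.8219 = 13.1497, grad_y = 2*5*-2.6089 = -26.0892
  x_2 = 0.8219 - 0.01*13.1497 = 0.6904
  y_2 = -2.6089 - 0.01*-26.0892 = -2.348
f(0.6904, -2.348) = 8*0.6904^2 + 5*(-2.348)^2 = 31.3789


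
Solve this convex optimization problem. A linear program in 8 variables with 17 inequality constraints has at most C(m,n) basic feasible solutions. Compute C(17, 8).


Each vertex corresponds to some choice of n active constraints out of m, so the number of vertices is at most C(m, n) = m! / (n!(m-n)!).
m = 17, n = 8
Numerator: 17 * 16 * 15 * 14 * 13 * 12 * 11 * 10
Denominator: 8! = 40320
C(17, 8) = 24310


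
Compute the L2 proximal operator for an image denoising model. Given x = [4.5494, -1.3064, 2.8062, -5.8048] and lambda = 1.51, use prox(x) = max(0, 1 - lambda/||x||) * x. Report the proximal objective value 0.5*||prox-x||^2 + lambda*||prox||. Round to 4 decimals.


Step 1: Compute ||x||.
||x|| = 7.9984
Step 2: Compute scaling factor.
scale = max(0, 1 - 1.51/7.9984) = 0.8112
Step 3: prox(x) = [3.6905, -1.0598, 2.2764, -4.7089]
||prox(x)|| = 6.4884
Step 4: Proximal objective.
0.5*||prox-x||^2 = 1.1401
lambda*||prox|| = 9.7975
Total = 10.9375


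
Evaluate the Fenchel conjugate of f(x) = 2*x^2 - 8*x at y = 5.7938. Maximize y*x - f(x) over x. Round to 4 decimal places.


f*(y) = sup_x {y*x - a*x^2 - b*x} = sup_x {(y-b)*x - a*x^2}
FOC: (y - b) - 2a*x = 0 => x* = (y - b)/(2a)
x* = (5.7938 + 8)/(2*2) = 3.4485
f*(5.7938) = (y-b)^2/(4a) = (5.7938 + 8)^2/(4*2)
= 190.2689/8 = 23.7836


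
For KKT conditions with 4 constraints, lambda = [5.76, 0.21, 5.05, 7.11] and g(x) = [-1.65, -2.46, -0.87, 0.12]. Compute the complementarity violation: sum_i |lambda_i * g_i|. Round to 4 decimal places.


KKT complementary slackness check:
lambda_1 * g_1 = 5.76 * -1.65 = -9.504
lambda_2 * g_2 = 0.21 * -2.46 = -0.5166
lambda_3 * g_3 = 5.05 * -0.87 = -4.3935
lambda_4 * g_4 = 7.11 * 0.12 = 0.8532
Total violation = 9.504 + 0.5166 + 4.3935 + 0.8532 = 15.2673


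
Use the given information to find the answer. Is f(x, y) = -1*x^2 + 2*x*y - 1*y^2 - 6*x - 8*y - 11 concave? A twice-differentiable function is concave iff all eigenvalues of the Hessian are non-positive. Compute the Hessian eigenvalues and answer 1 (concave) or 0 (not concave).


The Hessian of f(x,y) = -1*x^2 + 2*x*y - 1*y^2 - 6*x - 8*y - 11 is:
H = [[-2, 2], [2, -2]]
Trace = -2 - 2 = -4
Determinant = -2*-2 - (2)^2 = 0
Discriminant = (-4)^2 - 4*0 = 16.0
Eigenvalues: lambda_1 = -4.0, lambda_2 = 0.0
The function is concave.

1


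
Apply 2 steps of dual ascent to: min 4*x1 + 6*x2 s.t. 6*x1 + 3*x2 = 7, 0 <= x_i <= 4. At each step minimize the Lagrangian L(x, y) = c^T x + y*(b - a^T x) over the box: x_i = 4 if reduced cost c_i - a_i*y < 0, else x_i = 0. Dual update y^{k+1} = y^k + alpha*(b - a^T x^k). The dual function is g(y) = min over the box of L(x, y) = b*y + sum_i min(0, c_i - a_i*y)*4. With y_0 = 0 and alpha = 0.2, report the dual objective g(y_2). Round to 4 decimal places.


Dual ascent for LP: min 4*x1 + 6*x2, 6*x1 + 3*x2 = 7, 0 <= x_i <= 4
Step 1: y^k = 0.0, reduced costs: (4.0, 6.0)
  x^k = (0.0, 0.0), subgradient = b - a^T x = 7.0
  y^{k+1} = 0.0 + 0.2*7.0 = 1.4
Step 2: y^k = 1.4, reduced costs: (-4.4, 1.8)
  x^k = (4.0, 0.0), subgradient = b - a^T x = -17.0
  y^{k+1} = 1.4 + 0.2*-17.0 = -2.0
Dual objective at y_2 = -2.0: reduced costs (16.0, 12.0), box minimizer x = (0.0, 0.0)
g(y_2) = b*y + (c1 - a1*y)*x1 + (c2 - a2*y)*x2 = 7*(-2.0) + 16.0*0.0 + 12.0*0.0 = -14.0 + 0.0 + 0.0 = -14.0


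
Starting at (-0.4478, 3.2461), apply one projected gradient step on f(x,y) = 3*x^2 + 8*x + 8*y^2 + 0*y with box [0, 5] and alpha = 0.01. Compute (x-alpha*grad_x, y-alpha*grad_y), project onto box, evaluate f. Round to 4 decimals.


Step 1: Compute gradient at (-0.4478, 3.2461).
grad_x = 2*3*-0.4478 + 8 = 5.3132
grad_y = 2*8*3.2461 + 0 = 51.9376
Step 2: Gradient step.
x_raw = -0.4478 - 0.01*5.3132 = -0.5009
y_raw = 3.2461 - 0.01*51.9376 = 2.7267
Step 3: Project onto [0, 5].
x_proj = clip(-0.5009) = 0.0
y_proj = clip(2.7267) = 2.7267
Step 4: Evaluate f.
f(0.0, 2.7267) = 59.4802


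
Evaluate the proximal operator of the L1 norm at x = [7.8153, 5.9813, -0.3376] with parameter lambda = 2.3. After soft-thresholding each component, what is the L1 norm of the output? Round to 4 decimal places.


Soft-thresholding with lambda = 2.3:
prox(7.8153) = sign(7.8153)*max(|7.8153| - 2.3, 0) = 5.5153
prox(5.9813) = sign(5.9813)*max(|5.9813| - 2.3, 0) = 3.6813
prox(-0.3376) = sign(-0.3376)*max(|-0.3376| - 2.3, 0) = 0.0
prox(x) = [5.5153, 3.6813, 0.0]
||prox(x)||_1 = 5.5153 + 3.6813 + 0.0 = 9.1966


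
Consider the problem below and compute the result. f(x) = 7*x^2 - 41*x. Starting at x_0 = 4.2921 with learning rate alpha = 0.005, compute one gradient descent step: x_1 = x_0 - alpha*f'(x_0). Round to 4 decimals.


We compute the gradient at x_0 and apply the update.
f'(x) = 14*x - 41
f'(4.2921) = 14*4.2921 - 41 = 19.0894
x_1 = 4.2921 - 0.005*19.0894 = 4.1967


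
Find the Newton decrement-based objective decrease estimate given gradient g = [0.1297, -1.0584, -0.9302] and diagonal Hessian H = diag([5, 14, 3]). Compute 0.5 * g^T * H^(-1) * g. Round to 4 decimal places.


Step 1: H is diagonal, so H^(-1) * g = [0.0259, -0.0756, -0.3101].
Step 2: g^T H^(-1) g = sum_i g_i^2 / H_ii
  = (0.1297)^2/5 + (-1.0584)^2/14 + (-0.9302)^2/3
  = 0.0034 + 0.08 + 0.2884 = 0.3718
Step 3: Objective decrease = 0.5 * g^T H^(-1) g = 0.1859


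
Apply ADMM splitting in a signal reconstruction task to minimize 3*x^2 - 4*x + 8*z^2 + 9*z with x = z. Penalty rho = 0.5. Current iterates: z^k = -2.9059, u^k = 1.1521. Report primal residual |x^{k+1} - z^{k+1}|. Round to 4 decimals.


ADMM iteration with rho = 0.5, z^k = -2.9059, u^k = 1.1521
Step 1: x-update.
Minimize 3*x^2 - 4*x + (0.5/2)*(x + 2.9059 + 1.1521)^2
FOC: (2*3 + 0.5)*x = 4 + 0.5*(-2.9059 - 1.1521)
x^{k+1} = 0.3032
Step 2: z-update.
Minimize 8*z^2 + 9*z + (0.5/2)*(0.3032 - z + 1.1521)^2
FOC: (2*8 + 0.5)*z = -9 + 0.5*(0.3032 + 1.1521)
z^{k+1} = -0.5014
Step 3: u-update.
u^{k+1} = 1.1521 + 0.3032 + 0.5014 = 1.9567
Step 4: Primal residual = |0.3032 + 0.5014| = 0.8046


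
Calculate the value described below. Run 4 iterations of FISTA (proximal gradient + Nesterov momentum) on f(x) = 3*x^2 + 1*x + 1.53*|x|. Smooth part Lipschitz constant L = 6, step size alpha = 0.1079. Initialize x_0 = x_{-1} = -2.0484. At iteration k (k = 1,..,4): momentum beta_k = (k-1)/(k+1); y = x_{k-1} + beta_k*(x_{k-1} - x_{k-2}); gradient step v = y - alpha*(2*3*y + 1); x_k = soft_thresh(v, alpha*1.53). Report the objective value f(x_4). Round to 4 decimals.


FISTA on f(x) = 3*x^2 + 1*x + 1.53*|x|
L = 6, alpha = 0.1079
Iteration 1: beta = 0.0, y = -2.0484 + 0.0*(-2.0484 + 2.0484) = -2.0484
  grad(y) = -11.2904, v = y - alpha*grad = -0.8302
  prox(v) = soft_thresh(-0.8302, 0.1651) = -0.6651
Iteration 2: beta = 0.3333, y = -0.6651 + 0.3333*(-0.6651 + 2.0484) = -0.204
  grad(y) = -0.2238, v = y - alpha*grad = -0.1798
  prox(v) = soft_thresh(-0.1798, 0.1651) = -0.0147
Iteration 3: beta = 0.5, y = -0.0147 + 0.5*(-0.0147 + 0.6651) = 0.3104
  grad(y) = 2.8626, v = y - alpha*grad = 0.0016
  prox(v) = soft_thresh(0.0016, 0.1651) = 0.0
Iteration 4: beta = 0.6, y = 0.0 + 0.6*(0.0 + 0.0147) = 0.0088
  grad(y) = 1.053, v = y - alpha*grad = -0.1048
  prox(v) = soft_thresh(-0.1048, 0.1651) = 0.0
f(x_4) = 3*0.0^2 + 1*0.0 + 1.53*|0.0| = 0.0


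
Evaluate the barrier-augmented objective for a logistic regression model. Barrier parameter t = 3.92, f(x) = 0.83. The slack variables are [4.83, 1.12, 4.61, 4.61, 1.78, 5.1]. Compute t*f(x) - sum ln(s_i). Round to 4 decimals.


Step 1: Compute log-barrier.
ln values: [1.5748, 0.1133, 1.5282, 1.5282, 0.5766, 1.6292]
phi = -(1.5748 + 0.1133 + 1.5282 + 1.5282 + 0.5766 + 1.6292) = -6.9505
Step 2: Compute augmented objective.
t*f(x) = 3.92*0.83 = 3.2536
Total = 3.2536 - 6.9505 = -3.6969


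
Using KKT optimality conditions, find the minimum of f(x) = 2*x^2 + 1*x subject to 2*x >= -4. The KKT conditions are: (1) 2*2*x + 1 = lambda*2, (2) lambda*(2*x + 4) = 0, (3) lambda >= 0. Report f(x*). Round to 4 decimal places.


Step 1: Try lambda = 0 (constraint inactive).
Stationarity: 2*2*x + 1 = 0
x* = -1/(2*2) = -0.25
Check constraint: 2*-0.25 = -0.5 >= -4 -- satisfied.
Step 2: Compute optimal value.
f(x*) = 2*(-0.25)^2 + 1*(-0.25) = -0.125


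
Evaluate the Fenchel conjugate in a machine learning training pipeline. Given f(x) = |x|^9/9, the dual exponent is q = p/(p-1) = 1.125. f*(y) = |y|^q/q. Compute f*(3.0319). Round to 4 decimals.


The conjugate exponent q satisfies 1/p + 1/q = 1.
p = 9, so q = 9/(9 - 1) = 1.125
|y|^q = 3.0319^1.125 = 3.4828
f*(3.0319) = 3.4828 / 1.125 = 3.0958


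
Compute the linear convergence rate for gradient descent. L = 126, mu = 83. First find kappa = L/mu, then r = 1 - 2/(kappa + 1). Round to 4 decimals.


Step 1: Compute the condition number.
kappa = L/mu = 126/83 = 1.5181
Step 2: Compute the convergence rate.
r = 1 - 2/(kappa + 1) = 1 - 2*mu/(L + mu) = (L - mu)/(L + mu) = 43/209 = 0.2057


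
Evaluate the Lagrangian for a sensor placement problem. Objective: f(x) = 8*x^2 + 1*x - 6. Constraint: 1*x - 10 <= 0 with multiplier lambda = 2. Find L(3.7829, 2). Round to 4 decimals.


Step 1: Evaluate f(x).
f(3.7829) = 8*3.7829^2 + 1*3.7829 - 6 = 112.2656
Step 2: Evaluate g(x).
g(3.7829) = 1*3.7829 - 10 = -6.2171
Step 3: Compute Lagrangian.
L = 112.2656 + 2*-6.2171 = 99.8314


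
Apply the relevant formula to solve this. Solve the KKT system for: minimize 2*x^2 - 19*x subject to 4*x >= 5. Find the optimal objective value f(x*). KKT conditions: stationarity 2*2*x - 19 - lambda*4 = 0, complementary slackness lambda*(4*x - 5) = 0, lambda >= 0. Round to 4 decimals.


Step 1: Try lambda = 0 (constraint inactive).
Stationarity: 2*2*x - 19 = 0
x* = 19/(2*2) = 4.75
Check constraint: 4*4.75 = 19.0 >= 5 -- satisfied.
Step 2: Compute optimal value.
f(x*) = 2*4.75^2 - 19*4.75 = -45.125


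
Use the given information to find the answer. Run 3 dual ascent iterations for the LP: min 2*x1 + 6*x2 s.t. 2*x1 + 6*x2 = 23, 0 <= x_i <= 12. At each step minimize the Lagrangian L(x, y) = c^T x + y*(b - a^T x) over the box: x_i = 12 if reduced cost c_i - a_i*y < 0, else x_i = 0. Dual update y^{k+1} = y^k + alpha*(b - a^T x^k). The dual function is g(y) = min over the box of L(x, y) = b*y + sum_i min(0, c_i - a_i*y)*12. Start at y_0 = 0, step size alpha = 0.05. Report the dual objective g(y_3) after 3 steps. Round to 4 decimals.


Dual ascent for LP: min 2*x1 + 6*x2, 2*x1 + 6*x2 = 23, 0 <= x_i <= 12
Step 1: y^k = 0.0, reduced costs: (2.0, 6.0)
  x^k = (0.0, 0.0), subgradient = b - a^T x = 23.0
  y^{k+1} = 0.0 + 0.05*23.0 = 1.15
Step 2: y^k = 1.15, reduced costs: (-0.3, -0.9)
  x^k = (12.0, 12.0), subgradient = b - a^T x = -73.0
  y^{k+1} = 1.15 + 0.05*-73.0 = -2.5
Step 3: y^k = -2.5, reduced costs: (7.0, 21.0)
  x^k = (0.0, 0.0), subgradient = b - a^T x = 23.0
  y^{k+1} = -2.5 + 0.05*23.0 = -1.35
Dual objective at y_3 = -1.35: reduced costs (4.7, 14.1), box minimizer x = (0.0, 0.0)
g(y_3) = b*y + (c1 - a1*y)*x1 + (c2 - a2*y)*x2 = 23*(-1.35) + 4.7*0.0 + 14.1*0.0 = -31.05 + 0.0 + 0.0 = -31.05


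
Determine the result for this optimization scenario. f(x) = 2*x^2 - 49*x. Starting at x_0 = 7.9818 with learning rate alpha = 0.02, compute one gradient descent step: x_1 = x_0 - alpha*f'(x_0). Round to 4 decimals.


We compute the gradient at x_0 and apply the update.
f'(x) = 4*x - 49
f'(7.9818) = 4*7.9818 - 49 = -17.0728
x_1 = 7.9818 - 0.02*-17.0728 = 8.3233


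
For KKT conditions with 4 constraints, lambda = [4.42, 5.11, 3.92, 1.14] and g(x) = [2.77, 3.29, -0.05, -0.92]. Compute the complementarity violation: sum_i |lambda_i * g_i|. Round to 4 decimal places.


KKT complementary slackness check:
lambda_1 * g_1 = 4.42 * 2.77 = 12.2434
lambda_2 * g_2 = 5.11 * 3.29 = 16.8119
lambda_3 * g_3 = 3.92 * -0.05 = -0.196
lambda_4 * g_4 = 1.14 * -0.92 = -1.0488
Total violation = 12.2434 + 16.8119 + 0.196 + 1.0488 = 30.3001
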